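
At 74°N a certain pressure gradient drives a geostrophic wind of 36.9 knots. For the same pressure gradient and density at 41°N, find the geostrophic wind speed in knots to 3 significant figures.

54.1 knots

With the same pressure gradient and density, V_g ∝ 1/f ∝ 1/sin φ.
V₂ = V₁ · sin φ₁ / sin φ₂ = 36.9 × sin 74° / sin 41°
V₂ = 36.9 × 0.9613/0.6561 = 54.1 knots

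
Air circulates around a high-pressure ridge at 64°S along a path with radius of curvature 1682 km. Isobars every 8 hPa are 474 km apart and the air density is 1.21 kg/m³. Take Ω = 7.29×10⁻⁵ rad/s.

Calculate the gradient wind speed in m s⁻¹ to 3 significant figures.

11.2 m s⁻¹

Coriolis parameter at 64°S:
f = 2Ω sin φ = 2 × 7.29×10⁻⁵ × sin 64° = 1.31×10⁻⁴ s⁻¹
Pressure gradient: |∂P/∂n| = 800 Pa / 474000 m = 1.69×10⁻³ Pa/m
Geostrophic speed: V_g = |∂P/∂n|/(fρ) = 1.69×10⁻³/(1.31×10⁻⁴ × 1.21) = 10.6 m/s
Around a high, pressure-gradient force acts outward with centrifugal, so Coriolis balances both:
fV = (1/ρ)|∂P/∂n| + V²/R  →  V² − fR·V + fR·V_g = 0
With fR = 1.31×10⁻⁴ × 1682×10³ m = 220 m/s:
V = [fR − √((fR)² − 4 fR V_g)]/2 = [220 − √(220² − 4×220×10.6)]/2 = 11.2 m/s
Supergeostrophic (V > V_g = 10.6 m/s), as expected around a high.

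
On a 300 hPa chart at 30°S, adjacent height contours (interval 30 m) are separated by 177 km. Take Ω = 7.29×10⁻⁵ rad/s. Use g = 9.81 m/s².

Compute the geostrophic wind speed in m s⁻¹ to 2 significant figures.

23 m s⁻¹

Coriolis parameter at 30°S:
f = 2Ω sin φ = 2 × 7.29×10⁻⁵ × sin 30° = 7.29×10⁻⁵ s⁻¹
Height gradient: |∂Z/∂n| = 30 m / 177000 m = 1.69×10⁻⁴
On a pressure surface, geostrophic balance gives V_g = (g/f)|∂Z/∂n|:
V_g = 9.81 × 1.69×10⁻⁴ / 7.29×10⁻⁵ = 22.8 m/s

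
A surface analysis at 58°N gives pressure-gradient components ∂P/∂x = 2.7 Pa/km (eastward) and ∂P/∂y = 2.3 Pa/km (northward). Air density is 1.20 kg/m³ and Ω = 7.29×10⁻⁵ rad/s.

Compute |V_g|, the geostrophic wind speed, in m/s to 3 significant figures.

23.9 m/s

Coriolis parameter at 58°N:
f = 2Ω sin φ = 2 × 7.29×10⁻⁵ × sin 58° = 1.24×10⁻⁴ s⁻¹
Component geostrophic relations (x east, y north):
u_g = −(1/(fρ)) ∂P/∂y,  v_g = (1/(fρ)) ∂P/∂x
u_g = −(2.3×10⁻³)/(1.24×10⁻⁴ × 1.20) = −15.5 m/s;  v_g = (2.7×10⁻³)/(1.24×10⁻⁴ × 1.20) = 18.2 m/s
|V_g| = √(u_g² + v_g²) = 23.9 m/s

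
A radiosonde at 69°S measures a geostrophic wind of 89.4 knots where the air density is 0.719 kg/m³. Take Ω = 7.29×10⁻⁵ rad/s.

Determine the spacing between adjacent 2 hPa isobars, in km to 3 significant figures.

Coriolis parameter at 69°S:
f = 2Ω sin φ = 2 × 7.29×10⁻⁵ × sin 69° = 1.36×10⁻⁴ s⁻¹
Wind speed in SI: 89.4 knots = 46.0 m/s
Geostrophic balance rearranged: |∂P/∂n| = f ρ V_g
|∂P/∂n| = 1.36×10⁻⁴ × 0.719 × 46.0 = 4.50×10⁻³ Pa/m
Isobar spacing: Δn = ΔP/|∂P/∂n| = 200 Pa / 4.50×10⁻³ Pa/m = 44434 m ≈ 44.4 km

44.4 km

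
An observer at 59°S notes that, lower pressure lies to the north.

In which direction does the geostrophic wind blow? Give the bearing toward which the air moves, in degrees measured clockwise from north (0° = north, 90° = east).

The pressure-gradient force points toward the north (bearing 000°).
Geostrophic balance: in the Southern Hemisphere the Coriolis force deflects motion to the left, so the geostrophic wind blows 90° to the left of the pressure-gradient force (low pressure on the right).
Rotating 000° by 90° counterclockwise gives 270° — the wind blows toward the west.

270°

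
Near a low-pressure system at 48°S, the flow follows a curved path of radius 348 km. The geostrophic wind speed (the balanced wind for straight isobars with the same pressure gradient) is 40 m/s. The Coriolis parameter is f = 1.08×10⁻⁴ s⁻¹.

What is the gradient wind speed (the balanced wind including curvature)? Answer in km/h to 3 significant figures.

Around a low, centrifugal force acts outward with Coriolis, so pressure-gradient force balances both:
(1/ρ)|∂P/∂n| = fV + V²/R  →  V² + fR·V − fR·V_g = 0
With fR = 1.08×10⁻⁴ × 348×10³ m = 37.6 m/s:
V = [−fR + √((fR)² + 4 fR V_g)]/2 = [−37.6 + √(37.6² + 4×37.6×40)]/2 = 24.3 m/s
Subgeostrophic (V < V_g = 40 m/s), as expected around a low.
Converting: 24.3 m/s × 3.6 = 87.5 km/h

87.5 km/h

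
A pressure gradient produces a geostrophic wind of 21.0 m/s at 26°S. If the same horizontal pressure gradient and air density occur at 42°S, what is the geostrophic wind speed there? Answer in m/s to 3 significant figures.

With the same pressure gradient and density, V_g ∝ 1/f ∝ 1/sin φ.
V₂ = V₁ · sin φ₁ / sin φ₂ = 21.0 × sin 26° / sin 42°
V₂ = 21.0 × 0.4384/0.6691 = 13.8 m/s

13.8 m/s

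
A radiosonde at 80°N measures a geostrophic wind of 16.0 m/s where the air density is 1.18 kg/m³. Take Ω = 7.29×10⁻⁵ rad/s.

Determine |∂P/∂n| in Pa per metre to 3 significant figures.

2.71×10⁻³ Pa/m

Coriolis parameter at 80°N:
f = 2Ω sin φ = 2 × 7.29×10⁻⁵ × sin 80° = 1.44×10⁻⁴ s⁻¹
Geostrophic balance rearranged: |∂P/∂n| = f ρ V_g
|∂P/∂n| = 1.44×10⁻⁴ × 1.18 × 16.0 = 2.71×10⁻³ Pa/m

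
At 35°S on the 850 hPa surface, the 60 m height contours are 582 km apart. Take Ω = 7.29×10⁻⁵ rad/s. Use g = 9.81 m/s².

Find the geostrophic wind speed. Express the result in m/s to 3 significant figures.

Coriolis parameter at 35°S:
f = 2Ω sin φ = 2 × 7.29×10⁻⁵ × sin 35° = 8.36×10⁻⁵ s⁻¹
Height gradient: |∂Z/∂n| = 60 m / 582000 m = 1.03×10⁻⁴
On a pressure surface, geostrophic balance gives V_g = (g/f)|∂Z/∂n|:
V_g = 9.81 × 1.03×10⁻⁴ / 8.36×10⁻⁵ = 12.1 m/s

12.1 m/s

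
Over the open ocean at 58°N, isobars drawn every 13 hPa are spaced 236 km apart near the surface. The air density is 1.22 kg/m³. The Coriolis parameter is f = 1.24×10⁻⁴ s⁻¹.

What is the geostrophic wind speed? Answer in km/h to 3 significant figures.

Pressure gradient: |∂P/∂n| = 1300 Pa / 236000 m = 5.51×10⁻³ Pa/m
Geostrophic balance (pressure-gradient force = Coriolis force):
V_g = (1/(fρ)) |∂P/∂n| = 5.51×10⁻³ / (1.24×10⁻⁴ × 1.22) = 36.4 m/s
Converting: 36.4 m/s × 3.6 = 131 km/h

131 km/h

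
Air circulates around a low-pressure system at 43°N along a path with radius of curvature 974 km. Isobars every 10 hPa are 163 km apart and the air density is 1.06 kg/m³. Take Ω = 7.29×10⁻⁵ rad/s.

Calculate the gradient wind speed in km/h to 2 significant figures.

150 km/h

Coriolis parameter at 43°N:
f = 2Ω sin φ = 2 × 7.29×10⁻⁵ × sin 43° = 9.94×10⁻⁵ s⁻¹
Pressure gradient: |∂P/∂n| = 1000 Pa / 163000 m = 6.13×10⁻³ Pa/m
Geostrophic speed: V_g = |∂P/∂n|/(fρ) = 6.13×10⁻³/(9.94×10⁻⁵ × 1.06) = 58.2 m/s
Around a low, centrifugal force acts outward with Coriolis, so pressure-gradient force balances both:
(1/ρ)|∂P/∂n| = fV + V²/R  →  V² + fR·V − fR·V_g = 0
With fR = 9.94×10⁻⁵ × 974×10³ m = 96.9 m/s:
V = [−fR + √((fR)² + 4 fR V_g)]/2 = [−96.9 + √(96.9² + 4×96.9×58.2)]/2 = 40.9 m/s
Subgeostrophic (V < V_g = 58.2 m/s), as expected around a low.
Converting: 40.9 m/s × 3.6 = 150 km/h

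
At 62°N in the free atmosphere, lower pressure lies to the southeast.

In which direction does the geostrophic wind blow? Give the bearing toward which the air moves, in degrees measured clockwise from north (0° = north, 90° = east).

The pressure-gradient force points toward the southeast (bearing 135°).
Geostrophic balance: in the Northern Hemisphere the Coriolis force deflects motion to the right, so the geostrophic wind blows 90° to the right of the pressure-gradient force (low pressure on the left).
Rotating 135° by 90° clockwise gives 225° — the wind blows toward the southwest.

225°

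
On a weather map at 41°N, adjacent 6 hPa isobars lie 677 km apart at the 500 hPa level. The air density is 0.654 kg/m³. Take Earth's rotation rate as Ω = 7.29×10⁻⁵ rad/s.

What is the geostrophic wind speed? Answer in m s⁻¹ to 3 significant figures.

14.2 m s⁻¹

Coriolis parameter at 41°N:
f = 2Ω sin φ = 2 × 7.29×10⁻⁵ × sin 41° = 9.57×10⁻⁵ s⁻¹
Pressure gradient: |∂P/∂n| = 600 Pa / 677000 m = 8.86×10⁻⁴ Pa/m
Geostrophic balance (pressure-gradient force = Coriolis force):
V_g = (1/(fρ)) |∂P/∂n| = 8.86×10⁻⁴ / (9.57×10⁻⁵ × 0.654) = 14.2 m/s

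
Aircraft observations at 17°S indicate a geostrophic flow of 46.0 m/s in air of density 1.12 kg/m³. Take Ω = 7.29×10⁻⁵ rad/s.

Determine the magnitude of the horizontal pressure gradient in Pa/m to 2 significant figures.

2.2×10⁻³ Pa/m

Coriolis parameter at 17°S:
f = 2Ω sin φ = 2 × 7.29×10⁻⁵ × sin 17° = 4.26×10⁻⁵ s⁻¹
Geostrophic balance rearranged: |∂P/∂n| = f ρ V_g
|∂P/∂n| = 4.26×10⁻⁵ × 1.12 × 46.0 = 2.20×10⁻³ Pa/m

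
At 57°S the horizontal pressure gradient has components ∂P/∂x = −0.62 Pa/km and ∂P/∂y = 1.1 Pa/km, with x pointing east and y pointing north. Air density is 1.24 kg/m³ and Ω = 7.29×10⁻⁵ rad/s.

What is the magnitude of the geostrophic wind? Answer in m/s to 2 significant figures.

8.3 m/s

Coriolis parameter at 57°S:
f = 2Ω sin φ = 2 × 7.29×10⁻⁵ × sin 57° = 1.22×10⁻⁴ s⁻¹
In the Southern Hemisphere f is negative: f = −1.22×10⁻⁴ s⁻¹.
Component geostrophic relations (x east, y north):
u_g = −(1/(fρ)) ∂P/∂y,  v_g = (1/(fρ)) ∂P/∂x
u_g = −(1.1×10⁻³)/(−1.22×10⁻⁴ × 1.24) = 7.25 m/s;  v_g = (−0.62×10⁻³)/(−1.22×10⁻⁴ × 1.24) = 4.09 m/s
|V_g| = √(u_g² + v_g²) = 8.33 m/s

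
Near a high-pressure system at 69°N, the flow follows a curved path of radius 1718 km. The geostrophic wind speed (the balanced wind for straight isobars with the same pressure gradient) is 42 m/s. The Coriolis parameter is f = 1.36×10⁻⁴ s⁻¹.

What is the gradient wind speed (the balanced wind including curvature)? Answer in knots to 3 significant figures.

Around a high, pressure-gradient force acts outward with centrifugal, so Coriolis balances both:
fV = (1/ρ)|∂P/∂n| + V²/R  →  V² − fR·V + fR·V_g = 0
With fR = 1.36×10⁻⁴ × 1718×10³ m = 234 m/s:
V = [fR − √((fR)² − 4 fR V_g)]/2 = [234 − √(234² − 4×234×42)]/2 = 54.9 m/s
Supergeostrophic (V > V_g = 42 m/s), as expected around a high.
Converting: 54.9 m/s × 1.944 = 107 knots

107 knots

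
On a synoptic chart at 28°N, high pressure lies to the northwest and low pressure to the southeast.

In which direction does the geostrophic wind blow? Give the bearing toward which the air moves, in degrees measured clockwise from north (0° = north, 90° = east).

The pressure-gradient force points toward the southeast (bearing 135°).
Geostrophic balance: in the Northern Hemisphere the Coriolis force deflects motion to the right, so the geostrophic wind blows 90° to the right of the pressure-gradient force (low pressure on the left).
Rotating 135° by 90° clockwise gives 225° — the wind blows toward the southwest.

225°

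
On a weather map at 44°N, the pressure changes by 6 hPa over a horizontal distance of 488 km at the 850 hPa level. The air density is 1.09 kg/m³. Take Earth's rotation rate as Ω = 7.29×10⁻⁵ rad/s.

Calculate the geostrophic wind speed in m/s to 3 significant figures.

Coriolis parameter at 44°N:
f = 2Ω sin φ = 2 × 7.29×10⁻⁵ × sin 44° = 1.01×10⁻⁴ s⁻¹
Pressure gradient: |∂P/∂n| = 600 Pa / 488000 m = 1.23×10⁻³ Pa/m
Geostrophic balance (pressure-gradient force = Coriolis force):
V_g = (1/(fρ)) |∂P/∂n| = 1.23×10⁻³ / (1.01×10⁻⁴ × 1.09) = 11.1 m/s

11.1 m/s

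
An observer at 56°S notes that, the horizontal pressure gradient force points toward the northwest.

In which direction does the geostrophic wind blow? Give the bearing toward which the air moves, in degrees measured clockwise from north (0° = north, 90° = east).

The pressure-gradient force points toward the northwest (bearing 315°).
Geostrophic balance: in the Southern Hemisphere the Coriolis force deflects motion to the left, so the geostrophic wind blows 90° to the left of the pressure-gradient force (low pressure on the right).
Rotating 315° by 90° counterclockwise gives 225° — the wind blows toward the southwest.

225°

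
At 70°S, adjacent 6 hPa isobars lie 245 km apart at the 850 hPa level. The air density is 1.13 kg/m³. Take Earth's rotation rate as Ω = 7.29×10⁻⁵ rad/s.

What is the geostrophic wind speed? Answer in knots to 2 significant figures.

31 knots

Coriolis parameter at 70°S:
f = 2Ω sin φ = 2 × 7.29×10⁻⁵ × sin 70° = 1.37×10⁻⁴ s⁻¹
Pressure gradient: |∂P/∂n| = 600 Pa / 245000 m = 2.45×10⁻³ Pa/m
Geostrophic balance (pressure-gradient force = Coriolis force):
V_g = (1/(fρ)) |∂P/∂n| = 2.45×10⁻³ / (1.37×10⁻⁴ × 1.13) = 15.8 m/s
Converting: 15.8 m/s × 1.944 = 31 knots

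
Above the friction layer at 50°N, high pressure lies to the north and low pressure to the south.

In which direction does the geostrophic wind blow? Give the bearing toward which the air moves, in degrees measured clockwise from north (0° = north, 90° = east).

270°

The pressure-gradient force points toward the south (bearing 180°).
Geostrophic balance: in the Northern Hemisphere the Coriolis force deflects motion to the right, so the geostrophic wind blows 90° to the right of the pressure-gradient force (low pressure on the left).
Rotating 180° by 90° clockwise gives 270° — the wind blows toward the west.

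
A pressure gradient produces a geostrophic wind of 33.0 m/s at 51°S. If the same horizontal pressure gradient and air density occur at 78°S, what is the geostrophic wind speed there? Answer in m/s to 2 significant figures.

26 m/s

With the same pressure gradient and density, V_g ∝ 1/f ∝ 1/sin φ.
V₂ = V₁ · sin φ₁ / sin φ₂ = 33.0 × sin 51° / sin 78°
V₂ = 33.0 × 0.7771/0.9781 = 26 m/s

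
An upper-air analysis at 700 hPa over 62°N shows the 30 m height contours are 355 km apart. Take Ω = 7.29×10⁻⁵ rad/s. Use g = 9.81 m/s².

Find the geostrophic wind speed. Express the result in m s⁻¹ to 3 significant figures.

Coriolis parameter at 62°N:
f = 2Ω sin φ = 2 × 7.29×10⁻⁵ × sin 62° = 1.29×10⁻⁴ s⁻¹
Height gradient: |∂Z/∂n| = 30 m / 355000 m = 8.45×10⁻⁵
On a pressure surface, geostrophic balance gives V_g = (g/f)|∂Z/∂n|:
V_g = 9.81 × 8.45×10⁻⁵ / 1.29×10⁻⁴ = 6.44 m/s

6.44 m s⁻¹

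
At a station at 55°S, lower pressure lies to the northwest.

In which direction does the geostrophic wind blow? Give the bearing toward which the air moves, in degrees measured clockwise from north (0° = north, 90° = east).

The pressure-gradient force points toward the northwest (bearing 315°).
Geostrophic balance: in the Southern Hemisphere the Coriolis force deflects motion to the left, so the geostrophic wind blows 90° to the left of the pressure-gradient force (low pressure on the right).
Rotating 315° by 90° counterclockwise gives 225° — the wind blows toward the southwest.

225°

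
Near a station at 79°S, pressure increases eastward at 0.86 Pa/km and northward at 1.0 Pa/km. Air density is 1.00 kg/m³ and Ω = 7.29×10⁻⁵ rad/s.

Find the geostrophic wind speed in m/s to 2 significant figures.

9.2 m/s

Coriolis parameter at 79°S:
f = 2Ω sin φ = 2 × 7.29×10⁻⁵ × sin 79° = 1.43×10⁻⁴ s⁻¹
In the Southern Hemisphere f is negative: f = −1.43×10⁻⁴ s⁻¹.
Component geostrophic relations (x east, y north):
u_g = −(1/(fρ)) ∂P/∂y,  v_g = (1/(fρ)) ∂P/∂x
u_g = −(1.0×10⁻³)/(−1.43×10⁻⁴ × 1.00) = 6.99 m/s;  v_g = (0.86×10⁻³)/(−1.43×10⁻⁴ × 1.00) = −6.01 m/s
|V_g| = √(u_g² + v_g²) = 9.22 m/s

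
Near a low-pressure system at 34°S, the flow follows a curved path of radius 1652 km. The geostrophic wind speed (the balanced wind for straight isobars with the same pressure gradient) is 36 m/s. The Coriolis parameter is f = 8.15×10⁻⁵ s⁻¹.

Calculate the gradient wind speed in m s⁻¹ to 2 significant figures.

Around a low, centrifugal force acts outward with Coriolis, so pressure-gradient force balances both:
(1/ρ)|∂P/∂n| = fV + V²/R  →  V² + fR·V − fR·V_g = 0
With fR = 8.15×10⁻⁵ × 1652×10³ m = 135 m/s:
V = [−fR + √((fR)² + 4 fR V_g)]/2 = [−135 + √(135² + 4×135×36)]/2 = 29.5 m/s
Subgeostrophic (V < V_g = 36 m/s), as expected around a low.

30 m s⁻¹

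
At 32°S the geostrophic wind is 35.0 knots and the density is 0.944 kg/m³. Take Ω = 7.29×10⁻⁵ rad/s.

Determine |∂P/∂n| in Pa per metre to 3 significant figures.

Coriolis parameter at 32°S:
f = 2Ω sin φ = 2 × 7.29×10⁻⁵ × sin 32° = 7.73×10⁻⁵ s⁻¹
Wind speed in SI: 35.0 knots = 18.0 m/s
Geostrophic balance rearranged: |∂P/∂n| = f ρ V_g
|∂P/∂n| = 7.73×10⁻⁵ × 0.944 × 18.0 = 1.31×10⁻³ Pa/m

1.31×10⁻³ Pa/m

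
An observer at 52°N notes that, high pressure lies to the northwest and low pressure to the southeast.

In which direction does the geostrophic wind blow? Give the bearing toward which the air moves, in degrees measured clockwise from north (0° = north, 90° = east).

225°

The pressure-gradient force points toward the southeast (bearing 135°).
Geostrophic balance: in the Northern Hemisphere the Coriolis force deflects motion to the right, so the geostrophic wind blows 90° to the right of the pressure-gradient force (low pressure on the left).
Rotating 135° by 90° clockwise gives 225° — the wind blows toward the southwest.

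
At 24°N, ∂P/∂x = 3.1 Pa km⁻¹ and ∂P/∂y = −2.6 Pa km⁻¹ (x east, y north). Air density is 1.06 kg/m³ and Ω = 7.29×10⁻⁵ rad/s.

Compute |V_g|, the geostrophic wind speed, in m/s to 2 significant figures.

64 m/s

Coriolis parameter at 24°N:
f = 2Ω sin φ = 2 × 7.29×10⁻⁵ × sin 24° = 5.93×10⁻⁵ s⁻¹
Component geostrophic relations (x east, y north):
u_g = −(1/(fρ)) ∂P/∂y,  v_g = (1/(fρ)) ∂P/∂x
u_g = −(−2.6×10⁻³)/(5.93×10⁻⁵ × 1.06) = 41.4 m/s;  v_g = (3.1×10⁻³)/(5.93×10⁻⁵ × 1.06) = 49.3 m/s
|V_g| = √(u_g² + v_g²) = 64.4 m/s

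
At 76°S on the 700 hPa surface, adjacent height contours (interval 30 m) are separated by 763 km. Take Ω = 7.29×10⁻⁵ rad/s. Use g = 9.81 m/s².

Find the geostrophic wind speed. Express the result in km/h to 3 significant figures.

Coriolis parameter at 76°S:
f = 2Ω sin φ = 2 × 7.29×10⁻⁵ × sin 76° = 1.41×10⁻⁴ s⁻¹
Height gradient: |∂Z/∂n| = 30 m / 763000 m = 3.93×10⁻⁵
On a pressure surface, geostrophic balance gives V_g = (g/f)|∂Z/∂n|:
V_g = 9.81 × 3.93×10⁻⁵ / 1.41×10⁻⁴ = 2.73 m/s
Converting: 2.73 m/s × 3.6 = 9.82 km/h

9.82 km/h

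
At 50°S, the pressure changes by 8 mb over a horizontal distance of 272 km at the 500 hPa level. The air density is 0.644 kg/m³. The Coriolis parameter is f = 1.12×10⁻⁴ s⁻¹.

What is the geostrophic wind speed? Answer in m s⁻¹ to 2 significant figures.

41 m s⁻¹

Pressure gradient: |∂P/∂n| = 800 Pa / 272000 m = 2.94×10⁻³ Pa/m
Geostrophic balance (pressure-gradient force = Coriolis force):
V_g = (1/(fρ)) |∂P/∂n| = 2.94×10⁻³ / (1.12×10⁻⁴ × 0.644) = 40.8 m/s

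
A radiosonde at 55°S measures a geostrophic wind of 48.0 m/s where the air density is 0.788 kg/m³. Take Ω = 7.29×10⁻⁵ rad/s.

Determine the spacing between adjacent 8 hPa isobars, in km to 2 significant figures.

180 km

Coriolis parameter at 55°S:
f = 2Ω sin φ = 2 × 7.29×10⁻⁵ × sin 55° = 1.19×10⁻⁴ s⁻¹
Geostrophic balance rearranged: |∂P/∂n| = f ρ V_g
|∂P/∂n| = 1.19×10⁻⁴ × 0.788 × 48.0 = 4.52×10⁻³ Pa/m
Isobar spacing: Δn = ΔP/|∂P/∂n| = 800 Pa / 4.52×10⁻³ Pa/m = 177093 m ≈ 180 km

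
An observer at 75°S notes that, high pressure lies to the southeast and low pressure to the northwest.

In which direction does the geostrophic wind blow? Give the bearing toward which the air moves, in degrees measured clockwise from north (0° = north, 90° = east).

225°

The pressure-gradient force points toward the northwest (bearing 315°).
Geostrophic balance: in the Southern Hemisphere the Coriolis force deflects motion to the left, so the geostrophic wind blows 90° to the left of the pressure-gradient force (low pressure on the right).
Rotating 315° by 90° counterclockwise gives 225° — the wind blows toward the southwest.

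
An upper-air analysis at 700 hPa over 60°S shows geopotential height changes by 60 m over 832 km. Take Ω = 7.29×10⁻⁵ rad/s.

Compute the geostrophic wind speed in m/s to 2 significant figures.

5.6 m/s

Coriolis parameter at 60°S:
f = 2Ω sin φ = 2 × 7.29×10⁻⁵ × sin 60° = 1.26×10⁻⁴ s⁻¹
Height gradient: |∂Z/∂n| = 60 m / 832000 m = 7.21×10⁻⁵
On a pressure surface, geostrophic balance gives V_g = (g/f)|∂Z/∂n|:
V_g = 9.81 × 7.21×10⁻⁵ / 1.26×10⁻⁴ = 5.60 m/s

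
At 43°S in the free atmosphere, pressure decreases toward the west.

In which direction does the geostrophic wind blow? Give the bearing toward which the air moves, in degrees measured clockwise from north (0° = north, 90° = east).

180°

The pressure-gradient force points toward the west (bearing 270°).
Geostrophic balance: in the Southern Hemisphere the Coriolis force deflects motion to the left, so the geostrophic wind blows 90° to the left of the pressure-gradient force (low pressure on the right).
Rotating 270° by 90° counterclockwise gives 180° — the wind blows toward the south.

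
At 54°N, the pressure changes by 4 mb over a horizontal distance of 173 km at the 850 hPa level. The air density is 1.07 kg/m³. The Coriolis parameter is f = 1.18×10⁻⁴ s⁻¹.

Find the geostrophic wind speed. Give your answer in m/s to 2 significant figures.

Pressure gradient: |∂P/∂n| = 400 Pa / 173000 m = 2.31×10⁻³ Pa/m
Geostrophic balance (pressure-gradient force = Coriolis force):
V_g = (1/(fρ)) |∂P/∂n| = 2.31×10⁻³ / (1.18×10⁻⁴ × 1.07) = 18.3 m/s

18 m/s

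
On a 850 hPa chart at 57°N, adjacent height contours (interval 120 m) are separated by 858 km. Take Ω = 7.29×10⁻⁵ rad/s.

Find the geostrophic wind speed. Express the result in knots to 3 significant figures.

Coriolis parameter at 57°N:
f = 2Ω sin φ = 2 × 7.29×10⁻⁵ × sin 57° = 1.22×10⁻⁴ s⁻¹
Height gradient: |∂Z/∂n| = 120 m / 858000 m = 1.40×10⁻⁴
On a pressure surface, geostrophic balance gives V_g = (g/f)|∂Z/∂n|:
V_g = 9.81 × 1.40×10⁻⁴ / 1.22×10⁻⁴ = 11.2 m/s
Converting: 11.2 m/s × 1.944 = 21.8 knots

21.8 knots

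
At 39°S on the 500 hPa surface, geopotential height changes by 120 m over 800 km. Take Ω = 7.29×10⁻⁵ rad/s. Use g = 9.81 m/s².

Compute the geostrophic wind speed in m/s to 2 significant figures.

Coriolis parameter at 39°S:
f = 2Ω sin φ = 2 × 7.29×10⁻⁵ × sin 39° = 9.18×10⁻⁵ s⁻¹
Height gradient: |∂Z/∂n| = 120 m / 800000 m = 1.50×10⁻⁴
On a pressure surface, geostrophic balance gives V_g = (g/f)|∂Z/∂n|:
V_g = 9.81 × 1.50×10⁻⁴ / 9.18×10⁻⁵ = 16.0 m/s

16 m/s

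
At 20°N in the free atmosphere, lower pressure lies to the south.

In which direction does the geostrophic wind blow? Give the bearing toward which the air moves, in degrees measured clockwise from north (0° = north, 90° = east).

The pressure-gradient force points toward the south (bearing 180°).
Geostrophic balance: in the Northern Hemisphere the Coriolis force deflects motion to the right, so the geostrophic wind blows 90° to the right of the pressure-gradient force (low pressure on the left).
Rotating 180° by 90° clockwise gives 270° — the wind blows toward the west.

270°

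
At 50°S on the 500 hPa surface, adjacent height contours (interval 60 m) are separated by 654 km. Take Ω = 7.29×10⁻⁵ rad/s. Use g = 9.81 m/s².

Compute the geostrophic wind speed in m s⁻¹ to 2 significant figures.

8.1 m s⁻¹

Coriolis parameter at 50°S:
f = 2Ω sin φ = 2 × 7.29×10⁻⁵ × sin 50° = 1.12×10⁻⁴ s⁻¹
Height gradient: |∂Z/∂n| = 60 m / 654000 m = 9.17×10⁻⁵
On a pressure surface, geostrophic balance gives V_g = (g/f)|∂Z/∂n|:
V_g = 9.81 × 9.17×10⁻⁵ / 1.12×10⁻⁴ = 8.06 m/s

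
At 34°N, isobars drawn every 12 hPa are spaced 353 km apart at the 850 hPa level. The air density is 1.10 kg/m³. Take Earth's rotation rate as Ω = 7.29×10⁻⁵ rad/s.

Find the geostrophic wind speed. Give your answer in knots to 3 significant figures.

73.7 knots

Coriolis parameter at 34°N:
f = 2Ω sin φ = 2 × 7.29×10⁻⁵ × sin 34° = 8.15×10⁻⁵ s⁻¹
Pressure gradient: |∂P/∂n| = 1200 Pa / 353000 m = 3.40×10⁻³ Pa/m
Geostrophic balance (pressure-gradient force = Coriolis force):
V_g = (1/(fρ)) |∂P/∂n| = 3.40×10⁻³ / (8.15×10⁻⁵ × 1.10) = 37.9 m/s
Converting: 37.9 m/s × 1.944 = 73.7 knots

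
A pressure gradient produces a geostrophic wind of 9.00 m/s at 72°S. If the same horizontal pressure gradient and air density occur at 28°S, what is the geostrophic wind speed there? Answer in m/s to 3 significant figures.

With the same pressure gradient and density, V_g ∝ 1/f ∝ 1/sin φ.
V₂ = V₁ · sin φ₁ / sin φ₂ = 9.00 × sin 72° / sin 28°
V₂ = 9.00 × 0.9511/0.4695 = 18.2 m/s

18.2 m/s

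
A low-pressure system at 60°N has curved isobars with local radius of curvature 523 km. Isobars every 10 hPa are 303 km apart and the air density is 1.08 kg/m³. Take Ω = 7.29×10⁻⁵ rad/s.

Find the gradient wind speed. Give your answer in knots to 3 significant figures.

Coriolis parameter at 60°N:
f = 2Ω sin φ = 2 × 7.29×10⁻⁵ × sin 60° = 1.26×10⁻⁴ s⁻¹
Pressure gradient: |∂P/∂n| = 1000 Pa / 303000 m = 3.30×10⁻³ Pa/m
Geostrophic speed: V_g = |∂P/∂n|/(fρ) = 3.30×10⁻³/(1.26×10⁻⁴ × 1.08) = 24.2 m/s
Around a low, centrifugal force acts outward with Coriolis, so pressure-gradient force balances both:
(1/ρ)|∂P/∂n| = fV + V²/R  →  V² + fR·V − fR·V_g = 0
With fR = 1.26×10⁻⁴ × 523×10³ m = 66.0 m/s:
V = [−fR + √((fR)² + 4 fR V_g)]/2 = [−66.0 + √(66.0² + 4×66.0×24.2)]/2 = 18.8 m/s
Subgeostrophic (V < V_g = 24.2 m/s), as expected around a low.
Converting: 18.8 m/s × 1.944 = 36.6 knots

36.6 knots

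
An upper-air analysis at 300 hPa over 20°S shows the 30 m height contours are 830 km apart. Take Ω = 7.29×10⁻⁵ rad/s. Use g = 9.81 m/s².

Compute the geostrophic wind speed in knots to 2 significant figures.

14 knots

Coriolis parameter at 20°S:
f = 2Ω sin φ = 2 × 7.29×10⁻⁵ × sin 20° = 4.99×10⁻⁵ s⁻¹
Height gradient: |∂Z/∂n| = 30 m / 830000 m = 3.61×10⁻⁵
On a pressure surface, geostrophic balance gives V_g = (g/f)|∂Z/∂n|:
V_g = 9.81 × 3.61×10⁻⁵ / 4.99×10⁻⁵ = 7.11 m/s
Converting: 7.11 m/s × 1.944 = 14 knots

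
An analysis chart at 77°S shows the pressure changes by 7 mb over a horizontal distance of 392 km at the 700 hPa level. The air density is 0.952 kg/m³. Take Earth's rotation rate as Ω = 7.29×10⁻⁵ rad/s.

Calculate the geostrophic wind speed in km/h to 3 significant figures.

47.5 km/h

Coriolis parameter at 77°S:
f = 2Ω sin φ = 2 × 7.29×10⁻⁵ × sin 77° = 1.42×10⁻⁴ s⁻¹
Pressure gradient: |∂P/∂n| = 700 Pa / 392000 m = 1.79×10⁻³ Pa/m
Geostrophic balance (pressure-gradient force = Coriolis force):
V_g = (1/(fρ)) |∂P/∂n| = 1.79×10⁻³ / (1.42×10⁻⁴ × 0.952) = 13.2 m/s
Converting: 13.2 m/s × 3.6 = 47.5 km/h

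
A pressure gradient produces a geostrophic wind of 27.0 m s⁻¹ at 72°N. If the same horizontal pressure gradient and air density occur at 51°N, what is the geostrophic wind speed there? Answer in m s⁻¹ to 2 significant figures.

33 m s⁻¹

With the same pressure gradient and density, V_g ∝ 1/f ∝ 1/sin φ.
V₂ = V₁ · sin φ₁ / sin φ₂ = 27.0 × sin 72° / sin 51°
V₂ = 27.0 × 0.9511/0.7771 = 33 m s⁻¹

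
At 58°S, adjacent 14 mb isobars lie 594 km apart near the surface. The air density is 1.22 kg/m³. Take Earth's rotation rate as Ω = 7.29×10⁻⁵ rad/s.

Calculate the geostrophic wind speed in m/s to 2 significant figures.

16 m/s

Coriolis parameter at 58°S:
f = 2Ω sin φ = 2 × 7.29×10⁻⁵ × sin 58° = 1.24×10⁻⁴ s⁻¹
Pressure gradient: |∂P/∂n| = 1400 Pa / 594000 m = 2.36×10⁻³ Pa/m
Geostrophic balance (pressure-gradient force = Coriolis force):
V_g = (1/(fρ)) |∂P/∂n| = 2.36×10⁻³ / (1.24×10⁻⁴ × 1.22) = 15.6 m/s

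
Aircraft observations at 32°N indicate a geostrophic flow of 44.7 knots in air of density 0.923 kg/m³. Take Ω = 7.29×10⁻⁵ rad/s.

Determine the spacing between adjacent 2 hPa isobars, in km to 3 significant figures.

122 km

Coriolis parameter at 32°N:
f = 2Ω sin φ = 2 × 7.29×10⁻⁵ × sin 32° = 7.73×10⁻⁵ s⁻¹
Wind speed in SI: 44.7 knots = 23.0 m/s
Geostrophic balance rearranged: |∂P/∂n| = f ρ V_g
|∂P/∂n| = 7.73×10⁻⁵ × 0.923 × 23.0 = 1.64×10⁻³ Pa/m
Isobar spacing: Δn = ΔP/|∂P/∂n| = 200 Pa / 1.64×10⁻³ Pa/m = 121959 m ≈ 122 km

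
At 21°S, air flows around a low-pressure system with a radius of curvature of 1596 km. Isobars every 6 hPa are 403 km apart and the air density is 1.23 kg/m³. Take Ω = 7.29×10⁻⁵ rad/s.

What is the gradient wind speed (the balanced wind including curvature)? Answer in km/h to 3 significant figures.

Coriolis parameter at 21°S:
f = 2Ω sin φ = 2 × 7.29×10⁻⁵ × sin 21° = 5.23×10⁻⁵ s⁻¹
Pressure gradient: |∂P/∂n| = 600 Pa / 403000 m = 1.49×10⁻³ Pa/m
Geostrophic speed: V_g = |∂P/∂n|/(fρ) = 1.49×10⁻³/(5.23×10⁻⁵ × 1.23) = 23.2 m/s
Around a low, centrifugal force acts outward with Coriolis, so pressure-gradient force balances both:
(1/ρ)|∂P/∂n| = fV + V²/R  →  V² + fR·V − fR·V_g = 0
With fR = 5.23×10⁻⁵ × 1596×10³ m = 83.4 m/s:
V = [−fR + √((fR)² + 4 fR V_g)]/2 = [−83.4 + √(83.4² + 4×83.4×23.2)]/2 = 18.9 m/s
Subgeostrophic (V < V_g = 23.2 m/s), as expected around a low.
Converting: 18.9 m/s × 3.6 = 68.0 km/h

68.0 km/h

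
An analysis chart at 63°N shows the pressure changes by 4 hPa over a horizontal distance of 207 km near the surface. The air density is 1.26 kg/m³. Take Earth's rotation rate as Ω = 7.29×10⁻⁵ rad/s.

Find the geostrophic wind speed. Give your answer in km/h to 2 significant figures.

42 km/h

Coriolis parameter at 63°N:
f = 2Ω sin φ = 2 × 7.29×10⁻⁵ × sin 63° = 1.30×10⁻⁴ s⁻¹
Pressure gradient: |∂P/∂n| = 400 Pa / 207000 m = 1.93×10⁻³ Pa/m
Geostrophic balance (pressure-gradient force = Coriolis force):
V_g = (1/(fρ)) |∂P/∂n| = 1.93×10⁻³ / (1.30×10⁻⁴ × 1.26) = 11.8 m/s
Converting: 11.8 m/s × 3.6 = 42 km/h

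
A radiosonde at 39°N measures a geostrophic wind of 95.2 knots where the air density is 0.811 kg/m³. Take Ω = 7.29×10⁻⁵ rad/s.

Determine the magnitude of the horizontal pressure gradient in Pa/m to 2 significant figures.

3.6×10⁻³ Pa/m

Coriolis parameter at 39°N:
f = 2Ω sin φ = 2 × 7.29×10⁻⁵ × sin 39° = 9.18×10⁻⁵ s⁻¹
Wind speed in SI: 95.2 knots = 49.0 m/s
Geostrophic balance rearranged: |∂P/∂n| = f ρ V_g
|∂P/∂n| = 9.18×10⁻⁵ × 0.811 × 49.0 = 3.64×10⁻³ Pa/m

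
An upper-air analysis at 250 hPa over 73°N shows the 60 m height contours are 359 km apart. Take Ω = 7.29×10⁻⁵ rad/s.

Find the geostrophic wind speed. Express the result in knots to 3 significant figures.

22.9 knots

Coriolis parameter at 73°N:
f = 2Ω sin φ = 2 × 7.29×10⁻⁵ × sin 73° = 1.39×10⁻⁴ s⁻¹
Height gradient: |∂Z/∂n| = 60 m / 359000 m = 1.67×10⁻⁴
On a pressure surface, geostrophic balance gives V_g = (g/f)|∂Z/∂n|:
V_g = 9.81 × 1.67×10⁻⁴ / 1.39×10⁻⁴ = 11.8 m/s
Converting: 11.8 m/s × 1.944 = 22.9 knots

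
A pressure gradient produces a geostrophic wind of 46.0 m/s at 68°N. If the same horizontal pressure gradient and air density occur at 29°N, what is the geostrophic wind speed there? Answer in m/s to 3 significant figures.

With the same pressure gradient and density, V_g ∝ 1/f ∝ 1/sin φ.
V₂ = V₁ · sin φ₁ / sin φ₂ = 46.0 × sin 68° / sin 29°
V₂ = 46.0 × 0.9272/0.4848 = 88.0 m/s

88.0 m/s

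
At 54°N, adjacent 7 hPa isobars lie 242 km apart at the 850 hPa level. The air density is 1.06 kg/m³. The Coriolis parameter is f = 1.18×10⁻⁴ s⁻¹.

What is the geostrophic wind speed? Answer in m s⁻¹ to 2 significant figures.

Pressure gradient: |∂P/∂n| = 700 Pa / 242000 m = 2.89×10⁻³ Pa/m
Geostrophic balance (pressure-gradient force = Coriolis force):
V_g = (1/(fρ)) |∂P/∂n| = 2.89×10⁻³ / (1.18×10⁻⁴ × 1.06) = 23.1 m/s

23 m s⁻¹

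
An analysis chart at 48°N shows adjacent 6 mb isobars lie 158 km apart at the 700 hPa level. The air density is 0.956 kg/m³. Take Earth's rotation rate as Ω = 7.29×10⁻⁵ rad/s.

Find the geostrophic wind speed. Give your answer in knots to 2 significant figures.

71 knots

Coriolis parameter at 48°N:
f = 2Ω sin φ = 2 × 7.29×10⁻⁵ × sin 48° = 1.08×10⁻⁴ s⁻¹
Pressure gradient: |∂P/∂n| = 600 Pa / 158000 m = 3.80×10⁻³ Pa/m
Geostrophic balance (pressure-gradient force = Coriolis force):
V_g = (1/(fρ)) |∂P/∂n| = 3.80×10⁻³ / (1.08×10⁻⁴ × 0.956) = 36.7 m/s
Converting: 36.7 m/s × 1.944 = 71 knots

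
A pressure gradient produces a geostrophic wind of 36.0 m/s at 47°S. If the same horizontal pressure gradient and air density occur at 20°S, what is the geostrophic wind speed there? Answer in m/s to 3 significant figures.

With the same pressure gradient and density, V_g ∝ 1/f ∝ 1/sin φ.
V₂ = V₁ · sin φ₁ / sin φ₂ = 36.0 × sin 47° / sin 20°
V₂ = 36.0 × 0.7314/0.3420 = 77.0 m/s

77.0 m/s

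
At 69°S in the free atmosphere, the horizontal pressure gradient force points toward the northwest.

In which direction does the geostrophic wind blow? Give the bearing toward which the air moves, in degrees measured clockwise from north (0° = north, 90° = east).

225°

The pressure-gradient force points toward the northwest (bearing 315°).
Geostrophic balance: in the Southern Hemisphere the Coriolis force deflects motion to the left, so the geostrophic wind blows 90° to the left of the pressure-gradient force (low pressure on the right).
Rotating 315° by 90° counterclockwise gives 225° — the wind blows toward the southwest.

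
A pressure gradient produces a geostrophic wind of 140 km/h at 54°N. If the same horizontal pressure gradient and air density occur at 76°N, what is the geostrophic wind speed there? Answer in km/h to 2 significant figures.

With the same pressure gradient and density, V_g ∝ 1/f ∝ 1/sin φ.
V₂ = V₁ · sin φ₁ / sin φ₂ = 140 × sin 54° / sin 76°
V₂ = 140 × 0.8090/0.9703 = 120 km/h

120 km/h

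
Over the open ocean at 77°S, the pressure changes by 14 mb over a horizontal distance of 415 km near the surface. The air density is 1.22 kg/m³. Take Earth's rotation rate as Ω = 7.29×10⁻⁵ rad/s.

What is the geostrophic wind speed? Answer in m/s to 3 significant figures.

Coriolis parameter at 77°S:
f = 2Ω sin φ = 2 × 7.29×10⁻⁵ × sin 77° = 1.42×10⁻⁴ s⁻¹
Pressure gradient: |∂P/∂n| = 1400 Pa / 415000 m = 3.37×10⁻³ Pa/m
Geostrophic balance (pressure-gradient force = Coriolis force):
V_g = (1/(fρ)) |∂P/∂n| = 3.37×10⁻³ / (1.42×10⁻⁴ × 1.22) = 19.5 m/s

19.5 m/s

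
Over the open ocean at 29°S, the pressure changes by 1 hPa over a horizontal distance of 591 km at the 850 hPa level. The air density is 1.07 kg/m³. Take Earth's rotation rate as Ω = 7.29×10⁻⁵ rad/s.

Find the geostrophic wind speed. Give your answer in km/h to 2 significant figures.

Coriolis parameter at 29°S:
f = 2Ω sin φ = 2 × 7.29×10⁻⁵ × sin 29° = 7.07×10⁻⁵ s⁻¹
Pressure gradient: |∂P/∂n| = 100 Pa / 591000 m = 1.69×10⁻⁴ Pa/m
Geostrophic balance (pressure-gradient force = Coriolis force):
V_g = (1/(fρ)) |∂P/∂n| = 1.69×10⁻⁴ / (7.07×10⁻⁵ × 1.07) = 2.24 m/s
Converting: 2.24 m/s × 3.6 = 8.1 km/h

8.1 km/h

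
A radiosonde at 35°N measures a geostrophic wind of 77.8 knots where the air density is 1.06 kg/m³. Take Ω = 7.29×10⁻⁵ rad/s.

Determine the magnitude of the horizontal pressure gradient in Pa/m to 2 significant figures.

3.5×10⁻³ Pa/m

Coriolis parameter at 35°N:
f = 2Ω sin φ = 2 × 7.29×10⁻⁵ × sin 35° = 8.36×10⁻⁵ s⁻¹
Wind speed in SI: 77.8 knots = 40.0 m/s
Geostrophic balance rearranged: |∂P/∂n| = f ρ V_g
|∂P/∂n| = 8.36×10⁻⁵ × 1.06 × 40.0 = 3.55×10⁻³ Pa/m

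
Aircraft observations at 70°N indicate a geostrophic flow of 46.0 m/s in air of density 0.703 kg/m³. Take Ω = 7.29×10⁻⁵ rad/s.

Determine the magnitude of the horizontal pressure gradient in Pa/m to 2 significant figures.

Coriolis parameter at 70°N:
f = 2Ω sin φ = 2 × 7.29×10⁻⁵ × sin 70° = 1.37×10⁻⁴ s⁻¹
Geostrophic balance rearranged: |∂P/∂n| = f ρ V_g
|∂P/∂n| = 1.37×10⁻⁴ × 0.703 × 46.0 = 4.43×10⁻³ Pa/m

4.4×10⁻³ Pa/m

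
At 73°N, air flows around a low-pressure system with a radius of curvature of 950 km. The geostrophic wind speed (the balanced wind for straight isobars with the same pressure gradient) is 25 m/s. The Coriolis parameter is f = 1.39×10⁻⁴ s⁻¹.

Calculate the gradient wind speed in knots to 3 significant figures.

Around a low, centrifugal force acts outward with Coriolis, so pressure-gradient force balances both:
(1/ρ)|∂P/∂n| = fV + V²/R  →  V² + fR·V − fR·V_g = 0
With fR = 1.39×10⁻⁴ × 950×10³ m = 132 m/s:
V = [−fR + √((fR)² + 4 fR V_g)]/2 = [−132 + √(132² + 4×132×25)]/2 = 21.5 m/s
Subgeostrophic (V < V_g = 25 m/s), as expected around a low.
Converting: 21.5 m/s × 1.944 = 41.8 knots

41.8 knots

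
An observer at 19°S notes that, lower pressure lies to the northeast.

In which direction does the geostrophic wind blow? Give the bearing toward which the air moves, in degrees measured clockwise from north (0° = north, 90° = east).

The pressure-gradient force points toward the northeast (bearing 045°).
Geostrophic balance: in the Southern Hemisphere the Coriolis force deflects motion to the left, so the geostrophic wind blows 90° to the left of the pressure-gradient force (low pressure on the right).
Rotating 045° by 90° counterclockwise gives 315° — the wind blows toward the northwest.

315°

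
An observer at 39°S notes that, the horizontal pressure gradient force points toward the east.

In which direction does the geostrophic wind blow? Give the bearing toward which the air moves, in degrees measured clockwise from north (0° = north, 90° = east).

The pressure-gradient force points toward the east (bearing 090°).
Geostrophic balance: in the Southern Hemisphere the Coriolis force deflects motion to the left, so the geostrophic wind blows 90° to the left of the pressure-gradient force (low pressure on the right).
Rotating 090° by 90° counterclockwise gives 000° — the wind blows toward the north.

000°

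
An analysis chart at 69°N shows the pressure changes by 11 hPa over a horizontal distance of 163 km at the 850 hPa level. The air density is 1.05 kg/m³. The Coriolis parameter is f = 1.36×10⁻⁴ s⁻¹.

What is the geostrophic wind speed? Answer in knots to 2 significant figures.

92 knots

Pressure gradient: |∂P/∂n| = 1100 Pa / 163000 m = 6.75×10⁻³ Pa/m
Geostrophic balance (pressure-gradient force = Coriolis force):
V_g = (1/(fρ)) |∂P/∂n| = 6.75×10⁻³ / (1.36×10⁻⁴ × 1.05) = 47.3 m/s
Converting: 47.3 m/s × 1.944 = 92 knots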